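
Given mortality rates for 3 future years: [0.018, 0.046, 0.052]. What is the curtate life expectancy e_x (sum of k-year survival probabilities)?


e_x = sum_{k=1}^{n} k_p_x
k_p_x values:
  1_p_x = 0.982
  2_p_x = 0.936828
  3_p_x = 0.888113
e_x = 2.8069


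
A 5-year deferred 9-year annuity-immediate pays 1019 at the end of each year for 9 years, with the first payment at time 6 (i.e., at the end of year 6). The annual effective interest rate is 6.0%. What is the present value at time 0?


PV at time 5 of the 9-year annuity-immediate:
a_n = 1019 * (1-(1+0.06)^(-9))/0.06 = 6930.9244
Discount back 5 years to time 0:
PV = 6930.9244 * (1+0.06)^(-5)
= 6930.9244 * 0.747258
= 5179.1899


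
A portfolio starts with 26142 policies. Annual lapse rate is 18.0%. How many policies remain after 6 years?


remaining = initial * (1 - lapse)^years
= 26142 * (1 - 0.18)^6
= 26142 * 0.304007
= 7947.3424


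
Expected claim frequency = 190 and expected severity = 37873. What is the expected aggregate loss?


E[S] = E[N] * E[X]
= 190 * 37873
= 7.1959e+06


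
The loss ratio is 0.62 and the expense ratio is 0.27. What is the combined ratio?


Combined ratio = loss ratio + expense ratio
= 0.62 + 0.27
= 0.89


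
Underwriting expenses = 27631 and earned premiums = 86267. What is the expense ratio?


Expense ratio = expenses / premiums
= 27631 / 86267
= 0.3203


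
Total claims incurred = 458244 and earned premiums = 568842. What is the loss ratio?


Loss ratio = claims / premiums
= 458244 / 568842
= 0.8056


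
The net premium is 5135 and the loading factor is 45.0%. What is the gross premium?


Gross = net * (1 + loading)
= 5135 * (1 + 0.45)
= 5135 * 1.45
= 7445.75


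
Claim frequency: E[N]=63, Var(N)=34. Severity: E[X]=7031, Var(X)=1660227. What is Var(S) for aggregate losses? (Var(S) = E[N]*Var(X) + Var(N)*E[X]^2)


Var(S) = E[N]*Var(X) + Var(N)*E[X]^2
= 63*1660227 + 34*7031^2
= 104594301 + 1680788674
= 1.7854e+09


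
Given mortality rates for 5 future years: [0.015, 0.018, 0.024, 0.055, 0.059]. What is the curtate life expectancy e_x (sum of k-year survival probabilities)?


e_x = sum_{k=1}^{n} k_p_x
k_p_x values:
  1_p_x = 0.985
  2_p_x = 0.96727
  3_p_x = 0.944056
  4_p_x = 0.892132
  5_p_x = 0.839497
e_x = 4.628


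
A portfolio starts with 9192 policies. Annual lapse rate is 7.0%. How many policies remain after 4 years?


remaining = initial * (1 - lapse)^years
= 9192 * (1 - 0.07)^4
= 9192 * 0.748052
= 6876.0941


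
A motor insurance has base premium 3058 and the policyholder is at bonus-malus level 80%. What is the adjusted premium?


adjusted = base * BM_level / 100
= 3058 * 80 / 100
= 3058 * 0.8
= 2446.4


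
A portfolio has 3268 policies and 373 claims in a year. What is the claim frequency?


frequency = claims / policies
= 373 / 3268
= 0.1141


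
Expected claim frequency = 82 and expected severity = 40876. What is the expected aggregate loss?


E[S] = E[N] * E[X]
= 82 * 40876
= 3.3518e+06


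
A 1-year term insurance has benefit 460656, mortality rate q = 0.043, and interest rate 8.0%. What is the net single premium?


NSP = benefit * q * v
v = 1/(1+i) = 0.925926
NSP = 460656 * 0.043 * 0.925926
= 18340.9333


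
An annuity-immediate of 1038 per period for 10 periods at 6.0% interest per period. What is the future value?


FV = PMT * ((1+i)^n - 1) / i
= 1038 * ((1.06)^10 - 1) / 0.06
= 1038 * (1.790848 - 1) / 0.06
= 13681.6652


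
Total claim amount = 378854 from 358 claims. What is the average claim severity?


severity = total / number
= 378854 / 358
= 1058.2514


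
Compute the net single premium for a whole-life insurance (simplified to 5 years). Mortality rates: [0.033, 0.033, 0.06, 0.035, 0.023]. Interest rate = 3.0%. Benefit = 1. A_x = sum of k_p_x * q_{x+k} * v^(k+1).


v = 0.970874
Year 0: k_p_x=1.0, q=0.033, term=0.032039
Year 1: k_p_x=0.967, q=0.033, term=0.030079
Year 2: k_p_x=0.935089, q=0.06, term=0.051344
Year 3: k_p_x=0.878984, q=0.035, term=0.027334
Year 4: k_p_x=0.848219, q=0.023, term=0.016829
A_x = 0.1576


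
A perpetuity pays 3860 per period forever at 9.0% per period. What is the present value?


PV = PMT / i
= 3860 / 0.09
= 42888.8889


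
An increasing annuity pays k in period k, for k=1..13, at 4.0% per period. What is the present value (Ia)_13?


(Ia)_n = sum_{k=1}^{n} k * v^k, v = 1/(1+i)
v = 0.961538
Sum computed term by term:
(Ia)_13 = 64.4403


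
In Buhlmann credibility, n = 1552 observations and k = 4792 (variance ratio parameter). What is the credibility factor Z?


Z = n / (n + k)
= 1552 / (1552 + 4792)
= 1552 / 6344
= 0.2446


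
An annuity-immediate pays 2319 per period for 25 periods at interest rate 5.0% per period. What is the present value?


PV = PMT * (1 - (1+i)^(-n)) / i
= 2319 * (1 - (1+0.05)^(-25)) / 0.05
= 2319 * (1 - 0.295303) / 0.05
= 2319 * 14.093945
= 32683.8574


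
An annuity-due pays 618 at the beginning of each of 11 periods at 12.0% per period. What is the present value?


PV_due = PMT * (1-(1+i)^(-n))/i * (1+i)
PV_immediate = 3669.4981
PV_due = 3669.4981 * 1.12
= 4109.8378


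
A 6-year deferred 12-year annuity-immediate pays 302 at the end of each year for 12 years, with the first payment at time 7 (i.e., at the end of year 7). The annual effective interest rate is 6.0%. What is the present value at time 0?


PV at time 6 of the 12-year annuity-immediate:
a_n = 302 * (1-(1+0.06)^(-12))/0.06 = 2531.9209
Discount back 6 years to time 0:
PV = 2531.9209 * (1+0.06)^(-6)
= 2531.9209 * 0.704961
= 1784.9043


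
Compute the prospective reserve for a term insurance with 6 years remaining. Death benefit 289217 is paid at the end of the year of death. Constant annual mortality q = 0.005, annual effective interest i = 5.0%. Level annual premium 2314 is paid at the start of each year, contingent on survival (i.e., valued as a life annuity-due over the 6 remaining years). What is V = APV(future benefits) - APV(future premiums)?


v = 1/(1+i) = 0.952381
APV(future benefits) per unit = sum_{k=0}^{5} k_p_x * q * v^(k+1) = 0.025081
APV(future benefits) = 289217 * 0.025081 = 7253.9066
Life annuity-due factor ä_{x:6} = sum_{k=0}^{5} k_p_x * v^k = 5.26705
APV(future premiums) = 2314 * 5.26705 = 12187.9536
V = 7253.9066 - 12187.9536
= -4934.047


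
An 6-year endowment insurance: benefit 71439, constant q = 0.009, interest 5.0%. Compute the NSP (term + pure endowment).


Term component = 3194.9694
Pure endowment = 6_p_x * v^6 * benefit = 0.947201 * 0.746215 * 71439 = 50494.2004
NSP = 53689.1698


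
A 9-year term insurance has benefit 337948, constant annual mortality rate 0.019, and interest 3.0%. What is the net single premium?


NSP = benefit * sum_{k=0}^{n-1} k_p_x * q * v^(k+1)
With constant q=0.019, v=0.970874
Sum = 0.137695
NSP = 337948 * 0.137695
= 46533.9131


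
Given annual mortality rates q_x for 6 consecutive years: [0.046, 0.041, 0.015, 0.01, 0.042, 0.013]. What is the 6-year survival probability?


p_k = 1 - q_k for each year
Survival = product of (1 - q_k)
= 0.954 * 0.959 * 0.985 * 0.99 * 0.958 * 0.987
= 0.8436


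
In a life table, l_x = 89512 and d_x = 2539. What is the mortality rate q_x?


q_x = d_x / l_x
= 2539 / 89512
= 0.0284


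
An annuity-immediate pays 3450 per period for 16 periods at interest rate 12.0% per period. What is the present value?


PV = PMT * (1 - (1+i)^(-n)) / i
= 3450 * (1 - (1+0.12)^(-16)) / 0.12
= 3450 * (1 - 0.163122) / 0.12
= 3450 * 6.973986
= 24060.2522


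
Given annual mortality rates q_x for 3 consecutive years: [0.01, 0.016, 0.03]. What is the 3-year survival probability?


p_k = 1 - q_k for each year
Survival = product of (1 - q_k)
= 0.99 * 0.984 * 0.97
= 0.9449


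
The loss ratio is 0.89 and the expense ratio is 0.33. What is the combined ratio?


Combined ratio = loss ratio + expense ratio
= 0.89 + 0.33
= 1.22


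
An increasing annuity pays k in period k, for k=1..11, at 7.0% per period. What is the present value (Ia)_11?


(Ia)_n = sum_{k=1}^{n} k * v^k, v = 1/(1+i)
v = 0.934579
Sum computed term by term:
(Ia)_11 = 39.9652


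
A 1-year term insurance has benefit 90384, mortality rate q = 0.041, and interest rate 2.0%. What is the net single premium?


NSP = benefit * q * v
v = 1/(1+i) = 0.980392
NSP = 90384 * 0.041 * 0.980392
= 3633.0824


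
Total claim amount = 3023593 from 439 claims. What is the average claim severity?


severity = total / number
= 3023593 / 439
= 6887.4556


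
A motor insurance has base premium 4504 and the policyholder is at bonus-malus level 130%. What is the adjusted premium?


adjusted = base * BM_level / 100
= 4504 * 130 / 100
= 4504 * 1.3
= 5855.2


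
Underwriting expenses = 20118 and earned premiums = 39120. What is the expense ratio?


Expense ratio = expenses / premiums
= 20118 / 39120
= 0.5143


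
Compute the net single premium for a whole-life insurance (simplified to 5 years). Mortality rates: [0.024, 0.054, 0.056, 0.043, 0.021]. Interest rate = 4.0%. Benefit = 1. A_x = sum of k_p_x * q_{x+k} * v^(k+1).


v = 0.961538
Year 0: k_p_x=1.0, q=0.024, term=0.023077
Year 1: k_p_x=0.976, q=0.054, term=0.048728
Year 2: k_p_x=0.923296, q=0.056, term=0.045965
Year 3: k_p_x=0.871591, q=0.043, term=0.032037
Year 4: k_p_x=0.834113, q=0.021, term=0.014397
A_x = 0.1642


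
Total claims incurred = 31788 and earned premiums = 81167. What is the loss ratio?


Loss ratio = claims / premiums
= 31788 / 81167
= 0.3916


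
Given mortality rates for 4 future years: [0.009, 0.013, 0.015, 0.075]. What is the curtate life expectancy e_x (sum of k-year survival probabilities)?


e_x = sum_{k=1}^{n} k_p_x
k_p_x values:
  1_p_x = 0.991
  2_p_x = 0.978117
  3_p_x = 0.963445
  4_p_x = 0.891187
e_x = 3.8237


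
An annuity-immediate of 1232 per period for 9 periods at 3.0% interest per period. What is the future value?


FV = PMT * ((1+i)^n - 1) / i
= 1232 * ((1.03)^9 - 1) / 0.03
= 1232 * (1.304773 - 1) / 0.03
= 12516.0187


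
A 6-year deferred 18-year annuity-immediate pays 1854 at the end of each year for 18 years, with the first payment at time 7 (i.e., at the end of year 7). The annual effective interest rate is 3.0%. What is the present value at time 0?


PV at time 6 of the 18-year annuity-immediate:
a_n = 1854 * (1-(1+0.03)^(-18))/0.03 = 25499.0132
Discount back 6 years to time 0:
PV = 25499.0132 * (1+0.03)^(-6)
= 25499.0132 * 0.837484
= 21355.0222


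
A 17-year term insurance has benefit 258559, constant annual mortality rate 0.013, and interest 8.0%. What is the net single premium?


NSP = benefit * sum_{k=0}^{n-1} k_p_x * q * v^(k+1)
With constant q=0.013, v=0.925926
Sum = 0.10954
NSP = 258559 * 0.10954
= 28322.6368


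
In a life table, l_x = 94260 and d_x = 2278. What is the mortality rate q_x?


q_x = d_x / l_x
= 2278 / 94260
= 0.0242


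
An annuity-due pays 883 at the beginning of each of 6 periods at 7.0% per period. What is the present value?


PV_due = PMT * (1-(1+i)^(-n))/i * (1+i)
PV_immediate = 4208.8545
PV_due = 4208.8545 * 1.07
= 4503.4743


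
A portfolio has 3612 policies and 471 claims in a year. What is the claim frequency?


frequency = claims / policies
= 471 / 3612
= 0.1304


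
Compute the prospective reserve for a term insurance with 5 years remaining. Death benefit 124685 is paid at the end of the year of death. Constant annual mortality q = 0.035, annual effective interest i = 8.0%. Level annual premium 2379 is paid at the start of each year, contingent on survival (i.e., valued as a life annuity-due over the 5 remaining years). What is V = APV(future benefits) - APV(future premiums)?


v = 1/(1+i) = 0.925926
APV(future benefits) per unit = sum_{k=0}^{4} k_p_x * q * v^(k+1) = 0.131012
APV(future benefits) = 124685 * 0.131012 = 16335.2482
Life annuity-due factor ä_{x:5} = sum_{k=0}^{4} k_p_x * v^k = 4.04266
APV(future premiums) = 2379 * 4.04266 = 9617.4886
V = 16335.2482 - 9617.4886
= 6717.7596


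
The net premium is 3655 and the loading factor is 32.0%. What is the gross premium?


Gross = net * (1 + loading)
= 3655 * (1 + 0.32)
= 3655 * 1.32
= 4824.6


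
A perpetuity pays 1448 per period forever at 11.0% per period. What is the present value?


PV = PMT / i
= 1448 / 0.11
= 13163.6364


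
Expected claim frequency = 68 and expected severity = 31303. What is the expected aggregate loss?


E[S] = E[N] * E[X]
= 68 * 31303
= 2.1286e+06


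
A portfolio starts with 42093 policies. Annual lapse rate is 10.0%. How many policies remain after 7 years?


remaining = initial * (1 - lapse)^years
= 42093 * (1 - 0.1)^7
= 42093 * 0.478297
= 20132.9514


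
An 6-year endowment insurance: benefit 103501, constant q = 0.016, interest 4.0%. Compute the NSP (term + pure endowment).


Term component = 8356.5179
Pure endowment = 6_p_x * v^6 * benefit = 0.907759 * 0.790315 * 103501 = 74253.1873
NSP = 82609.7052


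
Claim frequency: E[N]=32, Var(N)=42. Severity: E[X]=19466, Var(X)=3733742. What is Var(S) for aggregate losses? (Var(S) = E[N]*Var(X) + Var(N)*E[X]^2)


Var(S) = E[N]*Var(X) + Var(N)*E[X]^2
= 32*3733742 + 42*19466^2
= 119479744 + 15914856552
= 1.6034e+10


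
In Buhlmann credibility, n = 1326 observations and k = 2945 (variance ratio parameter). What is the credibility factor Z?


Z = n / (n + k)
= 1326 / (1326 + 2945)
= 1326 / 4271
= 0.3105


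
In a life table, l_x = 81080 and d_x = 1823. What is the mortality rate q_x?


q_x = d_x / l_x
= 1823 / 81080
= 0.0225


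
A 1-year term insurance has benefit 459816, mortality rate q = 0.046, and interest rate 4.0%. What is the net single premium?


NSP = benefit * q * v
v = 1/(1+i) = 0.961538
NSP = 459816 * 0.046 * 0.961538
= 20338.0154


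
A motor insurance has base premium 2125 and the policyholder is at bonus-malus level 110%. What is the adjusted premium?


adjusted = base * BM_level / 100
= 2125 * 110 / 100
= 2125 * 1.1
= 2337.5


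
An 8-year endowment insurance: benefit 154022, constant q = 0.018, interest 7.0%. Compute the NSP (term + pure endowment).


Term component = 15648.4768
Pure endowment = 8_p_x * v^8 * benefit = 0.864753 * 0.582009 * 154022 = 77518.3356
NSP = 93166.8124


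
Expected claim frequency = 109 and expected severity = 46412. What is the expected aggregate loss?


E[S] = E[N] * E[X]
= 109 * 46412
= 5.0589e+06


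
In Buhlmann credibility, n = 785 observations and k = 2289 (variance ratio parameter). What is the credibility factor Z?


Z = n / (n + k)
= 785 / (785 + 2289)
= 785 / 3074
= 0.2554


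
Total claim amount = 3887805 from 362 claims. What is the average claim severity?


severity = total / number
= 3887805 / 362
= 10739.7928


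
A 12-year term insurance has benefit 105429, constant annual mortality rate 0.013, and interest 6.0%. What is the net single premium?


NSP = benefit * sum_{k=0}^{n-1} k_p_x * q * v^(k+1)
With constant q=0.013, v=0.943396
Sum = 0.102441
NSP = 105429 * 0.102441
= 10800.2967


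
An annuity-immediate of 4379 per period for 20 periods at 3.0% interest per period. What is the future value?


FV = PMT * ((1+i)^n - 1) / i
= 4379 * ((1.03)^20 - 1) / 0.03
= 4379 * (1.806111 - 1) / 0.03
= 117665.3699


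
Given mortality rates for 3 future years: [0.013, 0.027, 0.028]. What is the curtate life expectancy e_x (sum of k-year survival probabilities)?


e_x = sum_{k=1}^{n} k_p_x
k_p_x values:
  1_p_x = 0.987
  2_p_x = 0.960351
  3_p_x = 0.933461
e_x = 2.8808


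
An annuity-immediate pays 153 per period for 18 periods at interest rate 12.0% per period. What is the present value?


PV = PMT * (1 - (1+i)^(-n)) / i
= 153 * (1 - (1+0.12)^(-18)) / 0.12
= 153 * (1 - 0.13004) / 0.12
= 153 * 7.24967
= 1109.1995


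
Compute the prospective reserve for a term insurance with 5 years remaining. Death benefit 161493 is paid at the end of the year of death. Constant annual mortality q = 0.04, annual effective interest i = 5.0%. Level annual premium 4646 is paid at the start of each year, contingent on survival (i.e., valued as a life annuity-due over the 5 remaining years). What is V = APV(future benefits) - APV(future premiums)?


v = 1/(1+i) = 0.952381
APV(future benefits) per unit = sum_{k=0}^{4} k_p_x * q * v^(k+1) = 0.160504
APV(future benefits) = 161493 * 0.160504 = 25920.2837
Life annuity-due factor ä_{x:5} = sum_{k=0}^{4} k_p_x * v^k = 4.213232
APV(future premiums) = 4646 * 4.213232 = 19574.675
V = 25920.2837 - 19574.675
= 6345.6086


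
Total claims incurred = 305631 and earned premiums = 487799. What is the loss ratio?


Loss ratio = claims / premiums
= 305631 / 487799
= 0.6266


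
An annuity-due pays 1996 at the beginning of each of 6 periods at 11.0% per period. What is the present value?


PV_due = PMT * (1-(1+i)^(-n))/i * (1+i)
PV_immediate = 8444.1536
PV_due = 8444.1536 * 1.11
= 9373.0104


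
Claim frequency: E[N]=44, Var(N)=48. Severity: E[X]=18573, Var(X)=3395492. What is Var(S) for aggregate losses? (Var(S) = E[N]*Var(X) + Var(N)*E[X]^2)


Var(S) = E[N]*Var(X) + Var(N)*E[X]^2
= 44*3395492 + 48*18573^2
= 149401648 + 16557903792
= 1.6707e+10


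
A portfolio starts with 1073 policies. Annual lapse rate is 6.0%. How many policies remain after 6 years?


remaining = initial * (1 - lapse)^years
= 1073 * (1 - 0.06)^6
= 1073 * 0.68987
= 740.2303


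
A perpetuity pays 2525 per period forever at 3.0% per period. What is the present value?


PV = PMT / i
= 2525 / 0.03
= 84166.6667


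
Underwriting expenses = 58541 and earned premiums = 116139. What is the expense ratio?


Expense ratio = expenses / premiums
= 58541 / 116139
= 0.5041


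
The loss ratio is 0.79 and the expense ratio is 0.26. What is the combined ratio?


Combined ratio = loss ratio + expense ratio
= 0.79 + 0.26
= 1.05


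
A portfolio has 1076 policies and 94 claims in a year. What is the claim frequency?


frequency = claims / policies
= 94 / 1076
= 0.0874


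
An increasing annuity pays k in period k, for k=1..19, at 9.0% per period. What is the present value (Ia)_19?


(Ia)_n = sum_{k=1}^{n} k * v^k, v = 1/(1+i)
v = 0.917431
Sum computed term by term:
(Ia)_19 = 67.3369


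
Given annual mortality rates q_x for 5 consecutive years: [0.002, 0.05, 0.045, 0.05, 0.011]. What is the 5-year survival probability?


p_k = 1 - q_k for each year
Survival = product of (1 - q_k)
= 0.998 * 0.95 * 0.955 * 0.95 * 0.989
= 0.8507


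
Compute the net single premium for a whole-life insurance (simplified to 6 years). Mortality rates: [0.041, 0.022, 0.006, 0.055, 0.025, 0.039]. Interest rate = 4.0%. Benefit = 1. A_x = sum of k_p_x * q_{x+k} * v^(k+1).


v = 0.961538
Year 0: k_p_x=1.0, q=0.041, term=0.039423
Year 1: k_p_x=0.959, q=0.022, term=0.019506
Year 2: k_p_x=0.937902, q=0.006, term=0.005003
Year 3: k_p_x=0.932275, q=0.055, term=0.04383
Year 4: k_p_x=0.880999, q=0.025, term=0.018103
Year 5: k_p_x=0.858974, q=0.039, term=0.026476
A_x = 0.1523


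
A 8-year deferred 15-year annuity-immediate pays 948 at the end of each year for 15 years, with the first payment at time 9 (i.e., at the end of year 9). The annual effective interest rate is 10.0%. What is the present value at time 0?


PV at time 8 of the 15-year annuity-immediate:
a_n = 948 * (1-(1+0.1)^(-15))/0.1 = 7210.5634
Discount back 8 years to time 0:
PV = 7210.5634 * (1+0.1)^(-8)
= 7210.5634 * 0.466507
= 3363.781


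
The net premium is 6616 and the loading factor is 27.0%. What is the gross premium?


Gross = net * (1 + loading)
= 6616 * (1 + 0.27)
= 6616 * 1.27
= 8402.32


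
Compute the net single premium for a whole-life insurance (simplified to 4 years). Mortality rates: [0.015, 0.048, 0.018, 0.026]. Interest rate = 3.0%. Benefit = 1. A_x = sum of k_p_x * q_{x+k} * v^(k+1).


v = 0.970874
Year 0: k_p_x=1.0, q=0.015, term=0.014563
Year 1: k_p_x=0.985, q=0.048, term=0.044566
Year 2: k_p_x=0.93772, q=0.018, term=0.015447
Year 3: k_p_x=0.920841, q=0.026, term=0.021272
A_x = 0.0958


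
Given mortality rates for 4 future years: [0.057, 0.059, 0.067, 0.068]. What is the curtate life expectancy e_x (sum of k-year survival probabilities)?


e_x = sum_{k=1}^{n} k_p_x
k_p_x values:
  1_p_x = 0.943
  2_p_x = 0.887363
  3_p_x = 0.82791
  4_p_x = 0.771612
e_x = 3.4299


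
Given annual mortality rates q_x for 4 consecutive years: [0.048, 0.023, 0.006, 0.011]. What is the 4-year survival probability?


p_k = 1 - q_k for each year
Survival = product of (1 - q_k)
= 0.952 * 0.977 * 0.994 * 0.989
= 0.9144


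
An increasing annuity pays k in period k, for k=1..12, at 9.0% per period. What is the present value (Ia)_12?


(Ia)_n = sum_{k=1}^{n} k * v^k, v = 1/(1+i)
v = 0.917431
Sum computed term by term:
(Ia)_12 = 39.3197


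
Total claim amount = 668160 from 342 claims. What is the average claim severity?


severity = total / number
= 668160 / 342
= 1953.6842


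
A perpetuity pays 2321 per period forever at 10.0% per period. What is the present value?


PV = PMT / i
= 2321 / 0.1
= 23210.0


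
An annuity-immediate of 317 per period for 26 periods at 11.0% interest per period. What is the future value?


FV = PMT * ((1+i)^n - 1) / i
= 317 * ((1.11)^26 - 1) / 0.11
= 317 * (15.079865 - 1) / 0.11
= 40575.6104


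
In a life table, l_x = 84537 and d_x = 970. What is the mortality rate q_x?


q_x = d_x / l_x
= 970 / 84537
= 0.0115


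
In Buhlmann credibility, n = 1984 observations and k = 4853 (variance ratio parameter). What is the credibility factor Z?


Z = n / (n + k)
= 1984 / (1984 + 4853)
= 1984 / 6837
= 0.2902


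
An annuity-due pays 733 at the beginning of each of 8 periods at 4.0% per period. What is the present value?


PV_due = PMT * (1-(1+i)^(-n))/i * (1+i)
PV_immediate = 4935.102
PV_due = 4935.102 * 1.04
= 5132.5061


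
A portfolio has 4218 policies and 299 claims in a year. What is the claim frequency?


frequency = claims / policies
= 299 / 4218
= 0.0709


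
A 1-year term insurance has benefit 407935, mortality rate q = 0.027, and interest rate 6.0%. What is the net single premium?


NSP = benefit * q * v
v = 1/(1+i) = 0.943396
NSP = 407935 * 0.027 * 0.943396
= 10390.7972


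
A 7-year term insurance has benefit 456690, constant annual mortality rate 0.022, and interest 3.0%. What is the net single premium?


NSP = benefit * sum_{k=0}^{n-1} k_p_x * q * v^(k+1)
With constant q=0.022, v=0.970874
Sum = 0.128682
NSP = 456690 * 0.128682
= 58767.649


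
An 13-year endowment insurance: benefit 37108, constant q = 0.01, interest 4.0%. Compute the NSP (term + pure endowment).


Term component = 3510.2952
Pure endowment = 13_p_x * v^13 * benefit = 0.877521 * 0.600574 * 37108 = 19556.5241
NSP = 23066.8193


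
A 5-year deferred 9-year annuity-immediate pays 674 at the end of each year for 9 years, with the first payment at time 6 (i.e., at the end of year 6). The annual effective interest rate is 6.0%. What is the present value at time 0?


PV at time 5 of the 9-year annuity-immediate:
a_n = 674 * (1-(1+0.06)^(-9))/0.06 = 4584.3406
Discount back 5 years to time 0:
PV = 4584.3406 * (1+0.06)^(-5)
= 4584.3406 * 0.747258
= 3425.686


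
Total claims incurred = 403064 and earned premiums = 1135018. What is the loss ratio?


Loss ratio = claims / premiums
= 403064 / 1135018
= 0.3551


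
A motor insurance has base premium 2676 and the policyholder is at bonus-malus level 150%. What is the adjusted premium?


adjusted = base * BM_level / 100
= 2676 * 150 / 100
= 2676 * 1.5
= 4014.0


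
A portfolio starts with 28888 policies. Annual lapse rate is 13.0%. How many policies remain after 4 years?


remaining = initial * (1 - lapse)^years
= 28888 * (1 - 0.13)^4
= 28888 * 0.572898
= 16549.8662


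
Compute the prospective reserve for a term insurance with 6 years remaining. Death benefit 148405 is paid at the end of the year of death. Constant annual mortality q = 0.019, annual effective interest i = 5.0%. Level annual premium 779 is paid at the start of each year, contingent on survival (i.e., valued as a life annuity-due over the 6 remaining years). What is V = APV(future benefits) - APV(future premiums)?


v = 1/(1+i) = 0.952381
APV(future benefits) per unit = sum_{k=0}^{5} k_p_x * q * v^(k+1) = 0.092223
APV(future benefits) = 148405 * 0.092223 = 13686.2814
Life annuity-due factor ä_{x:6} = sum_{k=0}^{5} k_p_x * v^k = 5.096507
APV(future premiums) = 779 * 5.096507 = 3970.179
V = 13686.2814 - 3970.179
= 9716.1024


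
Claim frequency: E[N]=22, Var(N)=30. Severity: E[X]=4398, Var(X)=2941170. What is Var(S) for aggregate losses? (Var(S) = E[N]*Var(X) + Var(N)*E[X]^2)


Var(S) = E[N]*Var(X) + Var(N)*E[X]^2
= 22*2941170 + 30*4398^2
= 64705740 + 580272120
= 6.4498e+08


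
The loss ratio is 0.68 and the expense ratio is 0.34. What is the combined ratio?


Combined ratio = loss ratio + expense ratio
= 0.68 + 0.34
= 1.02


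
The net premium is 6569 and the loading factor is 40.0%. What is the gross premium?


Gross = net * (1 + loading)
= 6569 * (1 + 0.4)
= 6569 * 1.4
= 9196.6


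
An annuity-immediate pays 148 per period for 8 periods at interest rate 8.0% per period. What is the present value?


PV = PMT * (1 - (1+i)^(-n)) / i
= 148 * (1 - (1+0.08)^(-8)) / 0.08
= 148 * (1 - 0.540269) / 0.08
= 148 * 5.746639
= 850.5026


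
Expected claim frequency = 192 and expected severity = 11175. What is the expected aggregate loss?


E[S] = E[N] * E[X]
= 192 * 11175
= 2.1456e+06


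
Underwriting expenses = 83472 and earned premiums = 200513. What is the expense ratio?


Expense ratio = expenses / premiums
= 83472 / 200513
= 0.4163


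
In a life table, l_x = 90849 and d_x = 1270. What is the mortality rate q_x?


q_x = d_x / l_x
= 1270 / 90849
= 0.014


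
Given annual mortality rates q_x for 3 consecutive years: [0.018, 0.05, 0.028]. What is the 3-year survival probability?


p_k = 1 - q_k for each year
Survival = product of (1 - q_k)
= 0.982 * 0.95 * 0.972
= 0.9068


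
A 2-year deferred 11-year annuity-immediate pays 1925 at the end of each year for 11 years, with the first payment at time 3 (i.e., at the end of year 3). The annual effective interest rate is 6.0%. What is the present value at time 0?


PV at time 2 of the 11-year annuity-immediate:
a_n = 1925 * (1-(1+0.06)^(-11))/0.06 = 15182.2336
Discount back 2 years to time 0:
PV = 15182.2336 * (1+0.06)^(-2)
= 15182.2336 * 0.889996
= 13512.1338


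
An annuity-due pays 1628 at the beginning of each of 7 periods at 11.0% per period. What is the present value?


PV_due = PMT * (1-(1+i)^(-n))/i * (1+i)
PV_immediate = 7671.4555
PV_due = 7671.4555 * 1.11
= 8515.3156


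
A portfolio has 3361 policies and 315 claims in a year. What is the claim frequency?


frequency = claims / policies
= 315 / 3361
= 0.0937


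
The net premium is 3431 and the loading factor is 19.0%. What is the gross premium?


Gross = net * (1 + loading)
= 3431 * (1 + 0.19)
= 3431 * 1.19
= 4082.89


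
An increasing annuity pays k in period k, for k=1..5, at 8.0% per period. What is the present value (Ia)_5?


(Ia)_n = sum_{k=1}^{n} k * v^k, v = 1/(1+i)
v = 0.925926
Sum computed term by term:
(Ia)_5 = 11.3651


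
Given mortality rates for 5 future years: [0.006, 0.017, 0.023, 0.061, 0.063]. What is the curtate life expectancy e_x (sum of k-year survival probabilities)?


e_x = sum_{k=1}^{n} k_p_x
k_p_x values:
  1_p_x = 0.994
  2_p_x = 0.977102
  3_p_x = 0.954629
  4_p_x = 0.896396
  5_p_x = 0.839923
e_x = 4.6621


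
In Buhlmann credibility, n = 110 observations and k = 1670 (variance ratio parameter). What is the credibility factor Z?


Z = n / (n + k)
= 110 / (110 + 1670)
= 110 / 1780
= 0.0618


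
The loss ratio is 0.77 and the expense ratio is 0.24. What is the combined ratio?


Combined ratio = loss ratio + expense ratio
= 0.77 + 0.24
= 1.01


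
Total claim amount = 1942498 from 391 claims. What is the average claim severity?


severity = total / number
= 1942498 / 391
= 4968.0256


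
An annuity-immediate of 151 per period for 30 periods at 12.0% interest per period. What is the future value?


FV = PMT * ((1+i)^n - 1) / i
= 151 * ((1.12)^30 - 1) / 0.12
= 151 * (29.959922 - 1) / 0.12
= 36441.2353


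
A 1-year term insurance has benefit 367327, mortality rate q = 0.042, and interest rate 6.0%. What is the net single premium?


NSP = benefit * q * v
v = 1/(1+i) = 0.943396
NSP = 367327 * 0.042 * 0.943396
= 14554.466


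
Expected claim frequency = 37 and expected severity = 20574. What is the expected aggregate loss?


E[S] = E[N] * E[X]
= 37 * 20574
= 761238


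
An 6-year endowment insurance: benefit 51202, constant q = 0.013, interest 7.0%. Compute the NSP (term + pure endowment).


Term component = 3079.3005
Pure endowment = 6_p_x * v^6 * benefit = 0.924491 * 0.666342 * 51202 = 31541.851
NSP = 34621.1514


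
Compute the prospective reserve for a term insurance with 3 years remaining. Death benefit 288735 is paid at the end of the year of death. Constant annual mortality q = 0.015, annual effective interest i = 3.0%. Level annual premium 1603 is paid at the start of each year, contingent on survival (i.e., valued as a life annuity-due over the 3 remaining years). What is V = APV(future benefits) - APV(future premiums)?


v = 1/(1+i) = 0.970874
APV(future benefits) per unit = sum_{k=0}^{2} k_p_x * q * v^(k+1) = 0.041808
APV(future benefits) = 288735 * 0.041808 = 12071.5371
Life annuity-due factor ä_{x:3} = sum_{k=0}^{2} k_p_x * v^k = 2.870841
APV(future premiums) = 1603 * 2.870841 = 4601.9578
V = 12071.5371 - 4601.9578
= 7469.5793


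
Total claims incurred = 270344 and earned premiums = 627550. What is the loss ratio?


Loss ratio = claims / premiums
= 270344 / 627550
= 0.4308


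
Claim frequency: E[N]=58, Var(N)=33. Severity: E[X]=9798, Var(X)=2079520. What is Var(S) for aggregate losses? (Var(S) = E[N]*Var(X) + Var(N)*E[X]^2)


Var(S) = E[N]*Var(X) + Var(N)*E[X]^2
= 58*2079520 + 33*9798^2
= 120612160 + 3168026532
= 3.2886e+09


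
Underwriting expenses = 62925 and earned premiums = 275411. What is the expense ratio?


Expense ratio = expenses / premiums
= 62925 / 275411
= 0.2285


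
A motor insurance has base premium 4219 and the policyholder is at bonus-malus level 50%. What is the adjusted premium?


adjusted = base * BM_level / 100
= 4219 * 50 / 100
= 4219 * 0.5
= 2109.5


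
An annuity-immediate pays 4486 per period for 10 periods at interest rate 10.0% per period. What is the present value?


PV = PMT * (1 - (1+i)^(-n)) / i
= 4486 * (1 - (1+0.1)^(-10)) / 0.1
= 4486 * (1 - 0.385543) / 0.1
= 4486 * 6.144567
= 27564.528


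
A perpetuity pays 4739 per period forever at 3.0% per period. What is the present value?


PV = PMT / i
= 4739 / 0.03
= 157966.6667


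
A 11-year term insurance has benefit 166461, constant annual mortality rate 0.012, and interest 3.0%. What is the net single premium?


NSP = benefit * sum_{k=0}^{n-1} k_p_x * q * v^(k+1)
With constant q=0.012, v=0.970874
Sum = 0.104977
NSP = 166461 * 0.104977
= 17474.4989


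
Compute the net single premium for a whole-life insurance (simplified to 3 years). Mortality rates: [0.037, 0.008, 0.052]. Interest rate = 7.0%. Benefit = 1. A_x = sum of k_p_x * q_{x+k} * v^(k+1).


v = 0.934579
Year 0: k_p_x=1.0, q=0.037, term=0.034579
Year 1: k_p_x=0.963, q=0.008, term=0.006729
Year 2: k_p_x=0.955296, q=0.052, term=0.04055
A_x = 0.0819


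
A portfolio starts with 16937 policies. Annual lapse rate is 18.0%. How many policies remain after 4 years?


remaining = initial * (1 - lapse)^years
= 16937 * (1 - 0.18)^4
= 16937 * 0.452122
= 7657.5862


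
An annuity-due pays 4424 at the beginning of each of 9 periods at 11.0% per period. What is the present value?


PV_due = PMT * (1-(1+i)^(-n))/i * (1+i)
PV_immediate = 24495.8983
PV_due = 24495.8983 * 1.11
= 27190.4471


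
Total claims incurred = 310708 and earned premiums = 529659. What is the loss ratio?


Loss ratio = claims / premiums
= 310708 / 529659
= 0.5866


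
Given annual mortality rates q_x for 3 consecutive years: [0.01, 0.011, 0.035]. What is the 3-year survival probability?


p_k = 1 - q_k for each year
Survival = product of (1 - q_k)
= 0.99 * 0.989 * 0.965
= 0.9448


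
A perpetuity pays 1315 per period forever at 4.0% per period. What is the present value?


PV = PMT / i
= 1315 / 0.04
= 32875.0


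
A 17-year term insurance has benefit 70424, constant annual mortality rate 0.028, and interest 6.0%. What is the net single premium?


NSP = benefit * sum_{k=0}^{n-1} k_p_x * q * v^(k+1)
With constant q=0.028, v=0.943396
Sum = 0.245269
NSP = 70424 * 0.245269
= 17272.8445


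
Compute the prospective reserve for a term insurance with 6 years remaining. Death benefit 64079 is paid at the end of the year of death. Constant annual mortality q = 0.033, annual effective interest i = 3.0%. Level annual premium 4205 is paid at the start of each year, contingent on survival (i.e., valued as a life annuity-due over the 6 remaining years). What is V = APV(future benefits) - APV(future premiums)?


v = 1/(1+i) = 0.970874
APV(future benefits) per unit = sum_{k=0}^{5} k_p_x * q * v^(k+1) = 0.165128
APV(future benefits) = 64079 * 0.165128 = 10581.2434
Life annuity-due factor ä_{x:6} = sum_{k=0}^{5} k_p_x * v^k = 5.153998
APV(future premiums) = 4205 * 5.153998 = 21672.5626
V = 10581.2434 - 21672.5626
= -11091.3191


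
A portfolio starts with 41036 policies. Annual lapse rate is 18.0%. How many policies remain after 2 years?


remaining = initial * (1 - lapse)^years
= 41036 * (1 - 0.18)^2
= 41036 * 0.6724
= 27592.6064


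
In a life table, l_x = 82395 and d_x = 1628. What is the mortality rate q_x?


q_x = d_x / l_x
= 1628 / 82395
= 0.0198


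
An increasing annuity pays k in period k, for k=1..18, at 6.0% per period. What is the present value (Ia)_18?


(Ia)_n = sum_{k=1}^{n} k * v^k, v = 1/(1+i)
v = 0.943396
Sum computed term by term:
(Ia)_18 = 86.1845


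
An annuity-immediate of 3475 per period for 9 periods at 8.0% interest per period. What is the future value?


FV = PMT * ((1+i)^n - 1) / i
= 3475 * ((1.08)^9 - 1) / 0.08
= 3475 * (1.999005 - 1) / 0.08
= 43394.2635


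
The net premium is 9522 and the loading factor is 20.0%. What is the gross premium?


Gross = net * (1 + loading)
= 9522 * (1 + 0.2)
= 9522 * 1.2
= 11426.4


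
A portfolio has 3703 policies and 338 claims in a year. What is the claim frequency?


frequency = claims / policies
= 338 / 3703
= 0.0913


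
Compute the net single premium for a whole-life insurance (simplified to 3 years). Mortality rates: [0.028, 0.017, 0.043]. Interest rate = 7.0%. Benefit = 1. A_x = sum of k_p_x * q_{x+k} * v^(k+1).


v = 0.934579
Year 0: k_p_x=1.0, q=0.028, term=0.026168
Year 1: k_p_x=0.972, q=0.017, term=0.014433
Year 2: k_p_x=0.955476, q=0.043, term=0.033538
A_x = 0.0741


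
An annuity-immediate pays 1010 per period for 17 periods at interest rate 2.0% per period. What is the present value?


PV = PMT * (1 - (1+i)^(-n)) / i
= 1010 * (1 - (1+0.02)^(-17)) / 0.02
= 1010 * (1 - 0.714163) / 0.02
= 1010 * 14.291872
= 14434.7906


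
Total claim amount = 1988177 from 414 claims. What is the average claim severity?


severity = total / number
= 1988177 / 414
= 4802.3599


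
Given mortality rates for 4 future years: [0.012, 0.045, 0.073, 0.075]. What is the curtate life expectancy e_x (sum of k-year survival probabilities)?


e_x = sum_{k=1}^{n} k_p_x
k_p_x values:
  1_p_x = 0.988
  2_p_x = 0.94354
  3_p_x = 0.874662
  4_p_x = 0.809062
e_x = 3.6153


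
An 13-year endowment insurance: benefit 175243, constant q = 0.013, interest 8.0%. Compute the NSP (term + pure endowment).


Term component = 16898.0542
Pure endowment = 13_p_x * v^13 * benefit = 0.843574 * 0.367698 * 175243 = 54356.9203
NSP = 71254.9744


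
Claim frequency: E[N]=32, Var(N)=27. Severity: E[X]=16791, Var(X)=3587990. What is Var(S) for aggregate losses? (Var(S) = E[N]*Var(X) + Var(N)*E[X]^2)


Var(S) = E[N]*Var(X) + Var(N)*E[X]^2
= 32*3587990 + 27*16791^2
= 114815680 + 7612317387
= 7.7271e+09


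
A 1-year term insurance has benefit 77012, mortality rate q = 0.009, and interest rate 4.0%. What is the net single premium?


NSP = benefit * q * v
v = 1/(1+i) = 0.961538
NSP = 77012 * 0.009 * 0.961538
= 666.45


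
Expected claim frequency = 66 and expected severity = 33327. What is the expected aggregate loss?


E[S] = E[N] * E[X]
= 66 * 33327
= 2.1996e+06


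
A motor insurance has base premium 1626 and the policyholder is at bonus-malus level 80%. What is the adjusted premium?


adjusted = base * BM_level / 100
= 1626 * 80 / 100
= 1626 * 0.8
= 1300.8


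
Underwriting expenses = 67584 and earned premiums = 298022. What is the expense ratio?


Expense ratio = expenses / premiums
= 67584 / 298022
= 0.2268


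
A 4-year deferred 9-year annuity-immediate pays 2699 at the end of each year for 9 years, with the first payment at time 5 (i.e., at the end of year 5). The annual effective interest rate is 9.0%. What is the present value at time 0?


PV at time 4 of the 9-year annuity-immediate:
a_n = 2699 * (1-(1+0.09)^(-9))/0.09 = 16181.1714
Discount back 4 years to time 0:
PV = 16181.1714 * (1+0.09)^(-4)
= 16181.1714 * 0.708425
= 11463.1497


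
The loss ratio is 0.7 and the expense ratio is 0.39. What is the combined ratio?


Combined ratio = loss ratio + expense ratio
= 0.7 + 0.39
= 1.09


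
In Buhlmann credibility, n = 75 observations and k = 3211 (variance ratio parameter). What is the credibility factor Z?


Z = n / (n + k)
= 75 / (75 + 3211)
= 75 / 3286
= 0.0228


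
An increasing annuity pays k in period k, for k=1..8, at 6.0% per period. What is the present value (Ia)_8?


(Ia)_n = sum_{k=1}^{n} k * v^k, v = 1/(1+i)
v = 0.943396
Sum computed term by term:
(Ia)_8 = 26.0514


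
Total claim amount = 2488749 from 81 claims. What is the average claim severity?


severity = total / number
= 2488749 / 81
= 30725.2963


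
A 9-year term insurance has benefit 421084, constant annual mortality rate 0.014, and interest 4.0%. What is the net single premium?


NSP = benefit * sum_{k=0}^{n-1} k_p_x * q * v^(k+1)
With constant q=0.014, v=0.961538
Sum = 0.098814
NSP = 421084 * 0.098814
= 41609.0617


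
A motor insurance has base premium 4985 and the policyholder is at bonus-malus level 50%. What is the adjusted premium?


adjusted = base * BM_level / 100
= 4985 * 50 / 100
= 4985 * 0.5
= 2492.5


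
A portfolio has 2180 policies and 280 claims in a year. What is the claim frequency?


frequency = claims / policies
= 280 / 2180
= 0.1284


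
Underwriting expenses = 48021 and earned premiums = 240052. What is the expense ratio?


Expense ratio = expenses / premiums
= 48021 / 240052
= 0.2


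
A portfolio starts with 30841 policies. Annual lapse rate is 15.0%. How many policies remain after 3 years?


remaining = initial * (1 - lapse)^years
= 30841 * (1 - 0.15)^3
= 30841 * 0.614125
= 18940.2291


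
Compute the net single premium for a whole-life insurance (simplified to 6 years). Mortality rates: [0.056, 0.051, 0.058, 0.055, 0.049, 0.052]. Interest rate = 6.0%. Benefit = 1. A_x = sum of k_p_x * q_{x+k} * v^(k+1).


v = 0.943396
Year 0: k_p_x=1.0, q=0.056, term=0.05283
Year 1: k_p_x=0.944, q=0.051, term=0.042848
Year 2: k_p_x=0.895856, q=0.058, term=0.043626
Year 3: k_p_x=0.843896, q=0.055, term=0.036764
Year 4: k_p_x=0.797482, q=0.049, term=0.0292
Year 5: k_p_x=0.758405, q=0.052, term=0.027802
A_x = 0.2331


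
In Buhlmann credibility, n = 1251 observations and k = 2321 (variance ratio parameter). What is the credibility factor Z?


Z = n / (n + k)
= 1251 / (1251 + 2321)
= 1251 / 3572
= 0.3502
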